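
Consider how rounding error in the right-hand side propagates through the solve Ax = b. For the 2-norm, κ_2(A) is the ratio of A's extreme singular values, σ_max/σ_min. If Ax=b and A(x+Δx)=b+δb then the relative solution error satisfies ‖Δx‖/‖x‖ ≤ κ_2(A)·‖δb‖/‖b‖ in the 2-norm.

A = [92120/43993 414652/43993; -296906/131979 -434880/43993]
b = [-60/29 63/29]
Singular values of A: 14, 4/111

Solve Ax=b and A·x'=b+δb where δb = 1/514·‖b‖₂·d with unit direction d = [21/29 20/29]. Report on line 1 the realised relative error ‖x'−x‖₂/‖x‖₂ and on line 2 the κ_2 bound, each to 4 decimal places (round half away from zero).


σ_max = 14, σ_min = 4/111
κ_2(A) = 14 / (4/111) = 388.5000
worst-case relative error ≤ 388.5000 × 1/514 = 0.7558
solve Ax = b  →  x = [-0.0470 -0.2091]
‖b‖₂ = 3.0000 and ‖x‖₂ = 0.2143
with δb = [0.0042 0.0040], A·Δx = δb → ‖Δx‖ = 0.1620
relative error = 0.7558
realised/bound = 1 exactly: the bound is attained for this b and d

0.7558
0.7558


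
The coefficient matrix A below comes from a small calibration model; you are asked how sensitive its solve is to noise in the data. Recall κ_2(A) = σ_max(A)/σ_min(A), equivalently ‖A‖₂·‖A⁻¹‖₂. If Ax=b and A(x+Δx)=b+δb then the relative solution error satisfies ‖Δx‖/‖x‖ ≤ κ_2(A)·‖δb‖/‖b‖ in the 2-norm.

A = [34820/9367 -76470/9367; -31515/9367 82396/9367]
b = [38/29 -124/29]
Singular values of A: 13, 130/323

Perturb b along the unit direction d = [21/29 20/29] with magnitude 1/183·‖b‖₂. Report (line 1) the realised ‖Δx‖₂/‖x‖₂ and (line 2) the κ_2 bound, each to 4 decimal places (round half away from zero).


0.0122
0.1765

σ_max = 13, σ_min = 130/323
condition number: 13 ÷ (130/323) = 32.3000
perturbation bound = 32.3000·1/183 = 0.1765
solve Ax = b  →  x = [-4.4686 -2.1953]
‖b‖₂ = 4.4721 and ‖x‖₂ = 4.9787
Δx = A⁻¹·δb where δb = 1/183·4.4721·d; ‖Δx‖ = 0.0607
realised ‖Δx‖/‖x‖ = 0.0122
so the bound overstates the realised error by a factor of ≈ 14.4727 (computed from the unrounded values)


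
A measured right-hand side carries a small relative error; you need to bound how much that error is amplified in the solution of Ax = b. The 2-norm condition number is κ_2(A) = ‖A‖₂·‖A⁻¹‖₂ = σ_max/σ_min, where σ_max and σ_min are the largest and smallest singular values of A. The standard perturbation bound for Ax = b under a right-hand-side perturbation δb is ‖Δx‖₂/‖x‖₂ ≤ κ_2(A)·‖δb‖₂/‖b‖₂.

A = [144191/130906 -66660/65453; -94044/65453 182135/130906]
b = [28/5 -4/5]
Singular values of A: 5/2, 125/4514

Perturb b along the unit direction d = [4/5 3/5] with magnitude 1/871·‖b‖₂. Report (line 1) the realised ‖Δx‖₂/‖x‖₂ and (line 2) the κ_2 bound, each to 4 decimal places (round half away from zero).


0.0016
0.1037

from the listed singular values, σ₁ = 5/2, σ_n = 125/4514
κ = σ_max/σ_min = (5/2)/(125/4514) = 90.2800
worst-case relative error ≤ 90.2800 × 1/871 = 0.1037
solve Ax = b  →  x = [100.7779 103.4968]
‖b‖₂ = 5.6569 and ‖x‖₂ = 144.4569
with δb = [0.0052 0.0039], A·Δx = δb → ‖Δx‖ = 0.2345
relative error = 0.0016
realised/bound (from unrounded values) ≈ 0.0157


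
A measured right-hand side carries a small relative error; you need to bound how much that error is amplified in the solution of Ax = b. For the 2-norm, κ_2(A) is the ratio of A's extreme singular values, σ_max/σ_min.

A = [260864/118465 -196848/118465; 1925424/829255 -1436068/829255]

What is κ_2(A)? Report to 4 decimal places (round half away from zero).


357.4375

M = AᵀA = [1674603776/163534805 -1255937472/163534805; -1255937472/163534805 941973584/163534805]. tr(M)=523315472/32706961, det(M)=65536/32706961
eigenvalues of AᵀA: λ = (tr ± √(tr²−4·det))/2 = 16, 4096/32706961
σ_max=√16=4, σ_min=√(4096/32706961)=(64/5719) → κ = 357.4375


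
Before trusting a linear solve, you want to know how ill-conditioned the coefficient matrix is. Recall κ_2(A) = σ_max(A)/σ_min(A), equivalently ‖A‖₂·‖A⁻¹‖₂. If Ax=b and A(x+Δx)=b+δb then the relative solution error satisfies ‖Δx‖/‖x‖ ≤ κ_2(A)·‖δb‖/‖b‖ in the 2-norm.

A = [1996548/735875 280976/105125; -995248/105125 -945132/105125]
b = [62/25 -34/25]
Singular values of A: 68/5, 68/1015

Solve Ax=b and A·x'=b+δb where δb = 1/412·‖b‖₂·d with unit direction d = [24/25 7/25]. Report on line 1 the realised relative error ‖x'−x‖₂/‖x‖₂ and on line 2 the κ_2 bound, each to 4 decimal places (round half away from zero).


σ_max = 68/5, σ_min = 68/1015
κ = σ_max/σ_min = (68/5)/(68/1015) = 203.0000
worst-case relative error ≤ 203.0000 × 1/412 = 0.4927
solve Ax = b  →  x = [-20.4817 21.7191]
‖b‖ = 2.8284, ‖x‖ = 29.8533
Δx = A⁻¹·δb where δb = 1/412·2.8284·d; ‖Δx‖ = 0.1025
dividing the unrounded norms, ‖Δx‖/‖x‖ = 0.0034
tightness: 0.0034 against a bound of 0.4927 (unrounded ratio ≈ 0.0070)

0.0034
0.4927


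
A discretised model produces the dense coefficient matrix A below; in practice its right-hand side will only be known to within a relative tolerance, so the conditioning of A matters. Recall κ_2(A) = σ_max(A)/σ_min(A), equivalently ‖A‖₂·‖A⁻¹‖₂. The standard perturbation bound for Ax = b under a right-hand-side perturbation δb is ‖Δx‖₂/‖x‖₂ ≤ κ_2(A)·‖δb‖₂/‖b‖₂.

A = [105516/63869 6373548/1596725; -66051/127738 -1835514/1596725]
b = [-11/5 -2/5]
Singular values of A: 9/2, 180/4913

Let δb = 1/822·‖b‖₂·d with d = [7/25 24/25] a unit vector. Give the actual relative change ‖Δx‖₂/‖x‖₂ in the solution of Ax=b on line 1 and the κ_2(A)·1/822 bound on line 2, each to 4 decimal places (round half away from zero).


0.0027
0.1494

σ_max = 9/2, σ_min = 180/4913
condition number: (9/2) ÷ (180/4913) = 122.8250
bound on ‖Δx‖/‖x‖: κ·ε = 122.8250·1/822 = 0.1494
solve Ax = b  →  x = [25.0239 -10.9081]
2-norm of b is 2.2361; of x, 27.2981
Δx = A⁻¹·δb where δb = 1/822·2.2361·d; ‖Δx‖ = 0.0742
realised ‖Δx‖/‖x‖ = 0.0027
realised/bound (from unrounded values) ≈ 0.0182


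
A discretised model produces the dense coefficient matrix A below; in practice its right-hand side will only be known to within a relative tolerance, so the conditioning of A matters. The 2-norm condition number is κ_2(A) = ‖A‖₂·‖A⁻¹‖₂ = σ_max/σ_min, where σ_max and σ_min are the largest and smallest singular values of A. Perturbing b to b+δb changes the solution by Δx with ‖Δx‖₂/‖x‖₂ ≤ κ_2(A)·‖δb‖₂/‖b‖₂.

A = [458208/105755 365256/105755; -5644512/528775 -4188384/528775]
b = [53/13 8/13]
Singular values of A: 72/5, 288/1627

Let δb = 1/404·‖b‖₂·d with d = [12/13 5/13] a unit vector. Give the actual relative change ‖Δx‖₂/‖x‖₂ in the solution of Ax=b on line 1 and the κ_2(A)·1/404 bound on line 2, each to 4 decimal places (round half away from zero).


σ_max = 72/5, σ_min = 288/1627
κ = σ_max/σ_min = (72/5)/(288/1627) = 81.3500
κ_2(A)·‖δb‖/‖b‖ = 0.2014
solve Ax = b  →  x = [-13.5028 18.1194]
2-norm of b is 4.1231; of x, 22.5973
re-solving with b+δb shifts x by Δx of norm 0.0577
relative error = 0.0026
tightness: 0.0026 against a bound of 0.2014 (unrounded ratio ≈ 0.0127)

0.0026
0.2014


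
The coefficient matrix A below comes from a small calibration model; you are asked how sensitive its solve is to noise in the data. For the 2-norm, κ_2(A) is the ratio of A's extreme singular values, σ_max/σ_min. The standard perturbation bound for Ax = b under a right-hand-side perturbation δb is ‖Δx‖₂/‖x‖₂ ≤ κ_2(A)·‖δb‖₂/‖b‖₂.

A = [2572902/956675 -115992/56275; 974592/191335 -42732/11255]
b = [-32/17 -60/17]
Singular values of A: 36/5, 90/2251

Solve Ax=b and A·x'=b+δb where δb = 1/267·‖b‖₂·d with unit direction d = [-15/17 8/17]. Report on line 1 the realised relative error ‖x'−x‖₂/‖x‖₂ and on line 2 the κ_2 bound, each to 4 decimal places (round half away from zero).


largest singular value 36/5, smallest 90/2251
κ = σ_max/σ_min = (36/5)/(90/2251) = 180.0800
perturbation bound = 180.0800·1/267 = 0.6745
solve Ax = b  →  x = [-0.4444 0.3333]
2-norm of b is 4.0000; of x, 0.5556
δb = ε·‖b‖·d = [-0.0132 0.0071]; solving A·Δx = δb gives ‖Δx‖ = 0.3747
dividing the unrounded norms, ‖Δx‖/‖x‖ = 0.6745
tightness: 0.6745 against a bound of 0.6745; the bound is attained (ratio 1)

0.6745
0.6745


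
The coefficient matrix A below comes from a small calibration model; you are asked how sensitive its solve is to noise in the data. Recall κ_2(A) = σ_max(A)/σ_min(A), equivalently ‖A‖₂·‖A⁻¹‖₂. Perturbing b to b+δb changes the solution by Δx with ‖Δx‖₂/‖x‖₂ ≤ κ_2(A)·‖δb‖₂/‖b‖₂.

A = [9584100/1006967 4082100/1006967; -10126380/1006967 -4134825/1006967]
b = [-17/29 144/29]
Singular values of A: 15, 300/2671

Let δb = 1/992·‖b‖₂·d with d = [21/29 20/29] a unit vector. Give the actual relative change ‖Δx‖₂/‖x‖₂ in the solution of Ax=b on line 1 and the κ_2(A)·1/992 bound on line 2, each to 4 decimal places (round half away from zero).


0.0017
0.1346

largest singular value 15, smallest 300/2671
condition number: 15 ÷ (300/2671) = 133.5500
perturbation bound = 133.5500·1/992 = 0.1346
solve Ax = b  →  x = [-10.5192 24.5528]
2-norm of b is 5.0000; of x, 26.7113
with δb = [0.0036 0.0035], A·Δx = δb → ‖Δx‖ = 0.0449
realised ‖Δx‖/‖x‖ = 0.0017
realised/bound (from unrounded values) ≈ 0.0125


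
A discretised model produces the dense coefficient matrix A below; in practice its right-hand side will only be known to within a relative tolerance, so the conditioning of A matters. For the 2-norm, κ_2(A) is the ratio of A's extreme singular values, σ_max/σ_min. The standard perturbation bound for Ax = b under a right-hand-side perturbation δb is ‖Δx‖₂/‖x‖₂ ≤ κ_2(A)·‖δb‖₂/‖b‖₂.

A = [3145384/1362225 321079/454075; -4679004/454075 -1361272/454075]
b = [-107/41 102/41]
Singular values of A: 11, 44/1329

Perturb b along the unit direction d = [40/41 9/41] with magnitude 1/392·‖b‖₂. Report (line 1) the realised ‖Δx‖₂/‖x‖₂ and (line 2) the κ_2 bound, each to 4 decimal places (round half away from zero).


0.0046
0.8476

largest singular value 11, smallest 44/1329
κ_2(A) = 11 / (44/1329) = 332.2500
worst-case relative error ≤ 332.2500 × 1/392 = 0.8476
solve Ax = b  →  x = [16.6527 -58.0691]
‖b‖₂ = 3.6056 and ‖x‖₂ = 60.4097
Δx = A⁻¹·δb where δb = 1/392·3.6056·d; ‖Δx‖ = 0.2778
realised ‖Δx‖/‖x‖ = 0.0046
realised/bound (from unrounded values) ≈ 0.0054


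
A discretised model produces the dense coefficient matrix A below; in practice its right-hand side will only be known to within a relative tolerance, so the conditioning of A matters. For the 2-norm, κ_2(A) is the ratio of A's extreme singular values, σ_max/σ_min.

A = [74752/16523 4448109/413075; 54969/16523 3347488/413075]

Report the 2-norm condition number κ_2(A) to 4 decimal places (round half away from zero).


254.2000

AᵀA = [8609452465/273009529 103302622368/1365047645; 103302622368/1365047645 1239653983441/6825238225]; tr = 8608818314/40386025, det = 28398241/40386025
λ_max, λ_min = (8608818314/40386025 ± √74107165195177874496/1631031015300625)/2 = 5329/25, 5329/1615441
κ = σ_max/σ_min = (73/5)/(73/1271) = 254.2000


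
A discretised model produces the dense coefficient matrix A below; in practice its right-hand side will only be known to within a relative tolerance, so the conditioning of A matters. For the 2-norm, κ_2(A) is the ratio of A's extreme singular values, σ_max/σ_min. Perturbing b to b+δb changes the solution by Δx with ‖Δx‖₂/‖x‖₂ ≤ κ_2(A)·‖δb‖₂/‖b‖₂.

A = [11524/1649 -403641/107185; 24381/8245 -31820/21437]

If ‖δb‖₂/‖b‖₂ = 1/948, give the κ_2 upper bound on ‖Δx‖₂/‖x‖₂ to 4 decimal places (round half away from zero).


0.1023

AᵀA = [3914497561/67980025 -417489408/13596005; -417489408/13596005 1113839449/67980025]; tr = 3479818/47045, det = 3418801/5880625
λ_max, λ_min = (3479818/47045 ± √302599662833664/55330800625)/2 = 1849/25, 1849/235225
so κ_2 = √((1849/25) / (1849/235225)) = 97.0000
perturbation bound = 97.0000·1/948 = 0.1023


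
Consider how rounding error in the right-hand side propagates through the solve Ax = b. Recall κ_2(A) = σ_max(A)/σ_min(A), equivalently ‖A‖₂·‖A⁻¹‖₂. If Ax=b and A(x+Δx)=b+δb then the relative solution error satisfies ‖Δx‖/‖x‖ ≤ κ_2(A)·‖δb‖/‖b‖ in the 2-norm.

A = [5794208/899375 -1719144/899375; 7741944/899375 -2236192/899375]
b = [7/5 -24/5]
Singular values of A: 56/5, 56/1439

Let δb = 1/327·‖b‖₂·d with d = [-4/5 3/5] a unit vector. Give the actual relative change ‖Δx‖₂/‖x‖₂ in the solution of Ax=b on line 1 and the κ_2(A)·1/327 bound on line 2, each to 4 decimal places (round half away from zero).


0.0038
0.8801

σ_max = 56/5, σ_min = 56/1439
condition number: (56/5) ÷ (56/1439) = 287.8000
κ_2(A)·‖δb‖/‖b‖ = 0.8801
solve Ax = b  →  x = [-29.0371 -98.5993]
‖b‖₂ = 5.0000 and ‖x‖₂ = 102.7861
Δx = A⁻¹·δb where δb = 1/327·5.0000·d; ‖Δx‖ = 0.3929
realised ‖Δx‖/‖x‖ = 0.0038
realised/bound (from unrounded values) ≈ 0.0043


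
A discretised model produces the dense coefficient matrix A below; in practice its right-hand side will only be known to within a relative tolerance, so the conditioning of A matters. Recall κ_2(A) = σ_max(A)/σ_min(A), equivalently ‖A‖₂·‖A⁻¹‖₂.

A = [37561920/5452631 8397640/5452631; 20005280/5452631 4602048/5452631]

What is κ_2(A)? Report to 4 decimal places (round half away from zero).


AᵀA = [6266813363200/102876072049 1410023324160/102876072049; 1410023324160/102876072049 317298281536/102876072049]; tr = 3916782656/61199329, det = 1638400/61199329
char-poly roots: 64 and 25600/61199329
σ_max=√64=8, σ_min=√(25600/61199329)=(160/7823) → κ = 391.1500

391.1500


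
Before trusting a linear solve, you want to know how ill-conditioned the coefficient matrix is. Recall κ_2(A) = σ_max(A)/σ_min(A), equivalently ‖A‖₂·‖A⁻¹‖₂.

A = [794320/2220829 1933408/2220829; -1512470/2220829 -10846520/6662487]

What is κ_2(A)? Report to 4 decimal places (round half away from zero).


376.8375

AᵀA = [10098649700/17066025769 72706816720/51198077307; 72706816720/51198077307 523493406784/153594231921]; tr = 3635392036/908841609, det = 102400/908841609
λ_max, λ_min = (3635392036/908841609 ± √13215702993889178896/825993070249708881)/2 = 4, 25600/908841609
κ_2(A) = √(λ_max/λ_min) = √(4 / (25600/908841609)) = 376.8375


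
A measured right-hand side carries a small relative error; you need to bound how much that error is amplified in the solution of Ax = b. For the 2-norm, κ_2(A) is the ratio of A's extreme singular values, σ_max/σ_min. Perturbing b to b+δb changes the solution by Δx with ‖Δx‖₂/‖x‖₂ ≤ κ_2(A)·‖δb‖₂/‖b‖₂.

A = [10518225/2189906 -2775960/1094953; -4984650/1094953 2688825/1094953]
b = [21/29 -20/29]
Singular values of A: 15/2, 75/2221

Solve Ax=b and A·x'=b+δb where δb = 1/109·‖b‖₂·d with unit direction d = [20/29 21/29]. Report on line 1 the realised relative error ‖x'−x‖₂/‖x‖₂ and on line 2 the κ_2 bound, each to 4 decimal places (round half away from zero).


2.0376
2.0376

σ_max = 15/2, σ_min = 75/2221
condition number: (15/2) ÷ (75/2221) = 222.1000
bound on ‖Δx‖/‖x‖: κ·ε = 222.1000·1/109 = 2.0376
solve Ax = b  →  x = [0.1176 -0.0627]
2-norm of b is 1.0000; of x, 0.1333
re-solving with b+δb shifts x by Δx of norm 0.2717
dividing the unrounded norms, ‖Δx‖/‖x‖ = 2.0376
tightness: 2.0376 against a bound of 2.0376; the bound is attained (ratio 1)


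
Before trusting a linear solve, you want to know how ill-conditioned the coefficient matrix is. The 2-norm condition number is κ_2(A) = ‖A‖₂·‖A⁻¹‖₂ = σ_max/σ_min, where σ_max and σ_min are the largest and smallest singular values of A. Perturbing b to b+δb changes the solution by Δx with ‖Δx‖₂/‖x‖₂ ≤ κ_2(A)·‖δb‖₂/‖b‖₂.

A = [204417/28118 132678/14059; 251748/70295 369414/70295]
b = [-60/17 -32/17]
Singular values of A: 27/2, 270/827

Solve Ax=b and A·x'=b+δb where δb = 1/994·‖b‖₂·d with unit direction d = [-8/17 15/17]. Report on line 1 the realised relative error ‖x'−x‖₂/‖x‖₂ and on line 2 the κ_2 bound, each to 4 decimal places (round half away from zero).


0.0416
0.0416

largest singular value 27/2, smallest 270/827
κ_2(A) = (27/2) / (270/827) = 41.3500
bound on ‖Δx‖/‖x‖: κ·ε = 41.3500·1/994 = 0.0416
solve Ax = b  →  x = [-0.1778 -0.2370]
2-norm of b is 4.0000; of x, 0.2963
δb = ε·‖b‖·d = [-0.0019 0.0036]; solving A·Δx = δb gives ‖Δx‖ = 0.0123
realised ‖Δx‖/‖x‖ = 0.0416
tightness: 0.0416 against a bound of 0.0416; the bound is attained (ratio 1)


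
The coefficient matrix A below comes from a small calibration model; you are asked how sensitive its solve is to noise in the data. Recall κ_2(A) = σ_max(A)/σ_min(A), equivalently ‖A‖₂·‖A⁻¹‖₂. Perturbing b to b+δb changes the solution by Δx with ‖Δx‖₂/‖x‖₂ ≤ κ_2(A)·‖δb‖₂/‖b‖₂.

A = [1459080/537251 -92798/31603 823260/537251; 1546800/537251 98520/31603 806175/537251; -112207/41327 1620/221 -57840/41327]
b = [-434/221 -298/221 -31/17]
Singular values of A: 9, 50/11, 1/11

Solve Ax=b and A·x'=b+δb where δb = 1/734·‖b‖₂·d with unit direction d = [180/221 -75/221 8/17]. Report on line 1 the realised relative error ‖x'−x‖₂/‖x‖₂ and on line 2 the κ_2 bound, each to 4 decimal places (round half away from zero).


σ_max = 9, σ_min = 1/11
condition number: 9 ÷ (1/11) = 99.0000
worst-case relative error ≤ 99.0000 × 1/734 = 0.1349
solve Ax = b  →  x = [10.0323 -0.2718 -19.5828]
2-norm of b is 3.0000; of x, 22.0047
re-solving with b+δb shifts x by Δx of norm 0.0450
relative error = 0.0020
tightness: 0.0020 against a bound of 0.1349 (unrounded ratio ≈ 0.0151)

0.0020
0.1349


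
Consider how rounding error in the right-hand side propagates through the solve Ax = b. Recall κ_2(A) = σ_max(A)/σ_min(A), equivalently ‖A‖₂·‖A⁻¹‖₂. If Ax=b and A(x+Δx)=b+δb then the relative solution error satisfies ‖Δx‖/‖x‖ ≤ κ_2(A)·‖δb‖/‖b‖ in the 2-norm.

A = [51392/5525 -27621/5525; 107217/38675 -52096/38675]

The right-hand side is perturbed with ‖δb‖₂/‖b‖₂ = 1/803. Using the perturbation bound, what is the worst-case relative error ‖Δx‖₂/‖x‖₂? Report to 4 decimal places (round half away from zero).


AᵀA = [225457969/2393209 -120225600/2393209; -120225600/2393209 64155289/2393209]; tr = 1002122/8281, det = 14641/8281
solving λ² − 1002122/8281·λ + 14641/8281 = 0 gives λ = 121, 121/8281
so κ_2 = √(121 / (121/8281)) = 91.0000
perturbation bound = 91.0000·1/803 = 0.1133

0.1133


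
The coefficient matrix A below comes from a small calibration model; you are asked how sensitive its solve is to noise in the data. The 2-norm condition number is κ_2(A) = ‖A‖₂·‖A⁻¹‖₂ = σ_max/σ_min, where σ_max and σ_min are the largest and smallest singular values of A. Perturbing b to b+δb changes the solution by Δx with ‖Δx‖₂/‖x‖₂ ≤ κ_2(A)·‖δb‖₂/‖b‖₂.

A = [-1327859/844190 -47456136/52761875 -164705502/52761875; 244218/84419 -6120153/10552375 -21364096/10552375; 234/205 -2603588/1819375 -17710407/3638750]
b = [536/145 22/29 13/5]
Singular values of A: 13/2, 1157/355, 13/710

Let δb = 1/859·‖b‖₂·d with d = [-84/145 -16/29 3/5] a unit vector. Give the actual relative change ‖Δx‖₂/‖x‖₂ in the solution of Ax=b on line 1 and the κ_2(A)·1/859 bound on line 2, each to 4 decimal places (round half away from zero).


largest singular value 13/2, smallest 13/710
κ = σ_max/σ_min = (13/2)/(13/710) = 355.0000
bound on ‖Δx‖/‖x‖: κ·ε = 355.0000·1/859 = 0.4133
solve Ax = b  →  x = [-0.4636 52.2249 -15.9980]
‖b‖ = 4.5826, ‖x‖ = 54.6223
with δb = [-0.0031 -0.0029 0.0032], A·Δx = δb → ‖Δx‖ = 0.2914
dividing the unrounded norms, ‖Δx‖/‖x‖ = 0.0053
so the bound overstates the realised error by a factor of ≈ 77.4772 (computed from the unrounded values)

0.0053
0.4133


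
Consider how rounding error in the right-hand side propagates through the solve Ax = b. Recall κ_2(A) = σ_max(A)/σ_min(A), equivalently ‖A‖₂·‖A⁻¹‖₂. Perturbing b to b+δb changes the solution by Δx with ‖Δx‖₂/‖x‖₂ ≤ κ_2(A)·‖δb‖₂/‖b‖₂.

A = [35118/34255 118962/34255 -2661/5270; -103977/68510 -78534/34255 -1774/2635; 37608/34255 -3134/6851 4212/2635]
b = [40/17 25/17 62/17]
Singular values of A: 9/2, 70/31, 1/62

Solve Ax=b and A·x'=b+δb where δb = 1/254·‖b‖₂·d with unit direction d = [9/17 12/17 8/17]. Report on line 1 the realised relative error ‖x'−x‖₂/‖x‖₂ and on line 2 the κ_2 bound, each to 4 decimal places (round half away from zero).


0.0045
1.0984

σ_max = 9/2, σ_min = 1/62
κ = σ_max/σ_min = (9/2)/(1/62) = 279.0000
bound on ‖Δx‖/‖x‖: κ·ε = 279.0000·1/254 = 1.0984
solve Ax = b  →  x = [-182.5624 76.3084 149.5086]
‖b‖ = 4.5826, ‖x‖ = 248.0017
with δb = [0.0096 0.0127 0.0085], A·Δx = δb → ‖Δx‖ = 1.1186
dividing the unrounded norms, ‖Δx‖/‖x‖ = 0.0045
so the bound overstates the realised error by a factor of ≈ 243.5328 (computed from the unrounded values)


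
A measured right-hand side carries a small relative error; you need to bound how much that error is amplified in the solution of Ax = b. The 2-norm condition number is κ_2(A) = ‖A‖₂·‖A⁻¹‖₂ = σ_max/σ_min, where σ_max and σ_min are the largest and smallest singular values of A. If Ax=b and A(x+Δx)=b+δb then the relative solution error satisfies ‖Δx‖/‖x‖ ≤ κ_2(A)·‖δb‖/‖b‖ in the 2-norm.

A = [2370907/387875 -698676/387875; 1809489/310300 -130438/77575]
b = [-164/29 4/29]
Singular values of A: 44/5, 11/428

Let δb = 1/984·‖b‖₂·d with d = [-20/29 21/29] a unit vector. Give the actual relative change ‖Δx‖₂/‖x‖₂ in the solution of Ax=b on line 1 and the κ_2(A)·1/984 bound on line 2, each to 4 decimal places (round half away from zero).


0.0014
0.3480

σ_max = 44/5, σ_min = 11/428
κ_2(A) = (44/5) / (11/428) = 342.4000
κ_2(A)·‖δb‖/‖b‖ = 0.3480
solve Ax = b  →  x = [43.1418 149.5382]
‖b‖ = 5.6569, ‖x‖ = 155.6370
with δb = [-0.0040 0.0042], A·Δx = δb → ‖Δx‖ = 0.2237
relative error = 0.0014
tightness: 0.0014 against a bound of 0.3480 (unrounded ratio ≈ 0.0041)


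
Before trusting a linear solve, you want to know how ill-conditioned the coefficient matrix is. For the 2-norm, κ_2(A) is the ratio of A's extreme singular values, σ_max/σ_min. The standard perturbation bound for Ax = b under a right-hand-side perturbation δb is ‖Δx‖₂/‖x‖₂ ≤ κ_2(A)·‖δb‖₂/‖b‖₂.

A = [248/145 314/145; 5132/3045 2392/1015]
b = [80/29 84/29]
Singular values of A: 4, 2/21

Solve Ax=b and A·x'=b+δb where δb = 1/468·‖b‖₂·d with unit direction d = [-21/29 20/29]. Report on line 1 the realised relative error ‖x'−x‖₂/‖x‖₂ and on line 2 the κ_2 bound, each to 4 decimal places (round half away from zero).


σ_max = 4, σ_min = 2/21
κ_2(A) = 4 / (2/21) = 42.0000
perturbation bound = 42.0000·1/468 = 0.0897
solve Ax = b  →  x = [0.6000 0.8000]
‖b‖₂ = 4.0000 and ‖x‖₂ = 1.0000
Δx = A⁻¹·δb where δb = 1/468·4.0000·d; ‖Δx‖ = 0.0897
realised ‖Δx‖/‖x‖ = 0.0897
realised/bound = 1 exactly: the bound is attained for this b and d

0.0897
0.0897


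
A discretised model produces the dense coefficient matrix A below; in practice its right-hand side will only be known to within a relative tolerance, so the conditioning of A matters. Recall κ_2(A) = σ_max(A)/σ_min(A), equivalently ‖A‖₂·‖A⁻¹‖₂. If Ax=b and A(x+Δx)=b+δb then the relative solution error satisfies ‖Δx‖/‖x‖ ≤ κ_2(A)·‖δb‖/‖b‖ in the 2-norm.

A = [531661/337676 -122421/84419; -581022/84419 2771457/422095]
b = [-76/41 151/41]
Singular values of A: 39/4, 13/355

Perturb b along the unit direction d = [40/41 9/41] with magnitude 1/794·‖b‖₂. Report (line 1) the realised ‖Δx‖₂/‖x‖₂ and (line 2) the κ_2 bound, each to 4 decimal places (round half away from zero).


0.0052
0.3353

σ_max = 39/4, σ_min = 13/355
κ_2(A) = (39/4) / (13/355) = 266.2500
perturbation bound = 266.2500·1/794 = 0.3353
solve Ax = b  →  x = [-19.1300 -19.4916]
‖b‖₂ = 4.1231 and ‖x‖₂ = 27.3108
with δb = [0.0051 0.0011], A·Δx = δb → ‖Δx‖ = 0.1418
realised ‖Δx‖/‖x‖ = 0.0052
tightness: 0.0052 against a bound of 0.3353 (unrounded ratio ≈ 0.0155)


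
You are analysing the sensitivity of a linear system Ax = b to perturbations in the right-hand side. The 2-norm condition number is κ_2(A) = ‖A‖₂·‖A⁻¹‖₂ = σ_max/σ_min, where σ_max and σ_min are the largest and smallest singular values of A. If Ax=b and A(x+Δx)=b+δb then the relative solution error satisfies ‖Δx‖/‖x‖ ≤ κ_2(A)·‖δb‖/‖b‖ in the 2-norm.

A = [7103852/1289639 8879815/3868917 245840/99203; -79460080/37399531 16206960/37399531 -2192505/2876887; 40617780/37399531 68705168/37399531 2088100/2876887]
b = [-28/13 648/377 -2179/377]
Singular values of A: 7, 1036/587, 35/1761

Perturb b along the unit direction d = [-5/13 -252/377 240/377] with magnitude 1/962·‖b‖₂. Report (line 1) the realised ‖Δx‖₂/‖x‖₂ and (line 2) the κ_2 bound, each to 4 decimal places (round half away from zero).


0.0017
0.3661

from the listed singular values, σ₁ = 7, σ_n = 35/1761
κ = σ_max/σ_min = 7/(35/1761) = 352.2000
κ_2(A)·‖δb‖/‖b‖ = 0.3661
solve Ax = b  →  x = [71.6191 27.9998 -185.9956]
2-norm of b is 6.4031; of x, 201.2651
re-solving with b+δb shifts x by Δx of norm 0.3349
dividing the unrounded norms, ‖Δx‖/‖x‖ = 0.0017
realised/bound (from unrounded values) ≈ 0.0045


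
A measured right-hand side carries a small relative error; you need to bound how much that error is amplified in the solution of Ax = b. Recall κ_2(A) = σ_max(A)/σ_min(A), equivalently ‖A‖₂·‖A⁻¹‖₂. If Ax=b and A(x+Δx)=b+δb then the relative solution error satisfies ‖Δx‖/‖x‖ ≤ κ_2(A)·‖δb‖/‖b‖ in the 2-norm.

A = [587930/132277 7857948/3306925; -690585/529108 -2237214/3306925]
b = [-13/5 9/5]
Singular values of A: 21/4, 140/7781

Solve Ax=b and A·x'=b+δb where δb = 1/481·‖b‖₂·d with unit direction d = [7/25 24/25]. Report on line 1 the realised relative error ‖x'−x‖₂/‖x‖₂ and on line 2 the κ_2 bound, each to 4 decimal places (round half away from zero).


0.0066
0.6066

σ_max = 21/4, σ_min = 140/7781
κ_2(A) = (21/4) / (140/7781) = 291.7875
perturbation bound = 291.7875·1/481 = 0.6066
solve Ax = b  →  x = [-26.6588 48.7710]
‖b‖ = 3.1623, ‖x‖ = 55.5815
Δx = A⁻¹·δb where δb = 1/481·3.1623·d; ‖Δx‖ = 0.3654
dividing the unrounded norms, ‖Δx‖/‖x‖ = 0.0066
realised/bound (from unrounded values) ≈ 0.0108


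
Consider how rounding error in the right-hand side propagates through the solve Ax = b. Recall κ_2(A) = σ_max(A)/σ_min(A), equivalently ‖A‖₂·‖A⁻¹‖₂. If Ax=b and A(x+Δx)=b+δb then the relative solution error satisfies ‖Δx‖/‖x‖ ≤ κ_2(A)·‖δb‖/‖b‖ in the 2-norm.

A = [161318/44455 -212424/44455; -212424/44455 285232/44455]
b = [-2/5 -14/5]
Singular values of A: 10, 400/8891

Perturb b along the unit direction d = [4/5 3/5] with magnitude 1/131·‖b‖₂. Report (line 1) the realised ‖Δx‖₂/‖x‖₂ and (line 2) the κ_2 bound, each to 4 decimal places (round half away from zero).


largest singular value 10, smallest 400/8891
κ_2(A) = 10 / (400/8891) = 222.2750
bound on ‖Δx‖/‖x‖: κ·ε = 222.2750·1/131 = 1.6968
solve Ax = b  →  x = [-35.4440 -26.8330]
‖b‖ = 2.8284, ‖x‖ = 44.4554
Δx = A⁻¹·δb where δb = 1/131·2.8284·d; ‖Δx‖ = 0.4799
relative error = 0.0108
tightness: 0.0108 against a bound of 1.6968 (unrounded ratio ≈ 0.0064)

0.0108
1.6968


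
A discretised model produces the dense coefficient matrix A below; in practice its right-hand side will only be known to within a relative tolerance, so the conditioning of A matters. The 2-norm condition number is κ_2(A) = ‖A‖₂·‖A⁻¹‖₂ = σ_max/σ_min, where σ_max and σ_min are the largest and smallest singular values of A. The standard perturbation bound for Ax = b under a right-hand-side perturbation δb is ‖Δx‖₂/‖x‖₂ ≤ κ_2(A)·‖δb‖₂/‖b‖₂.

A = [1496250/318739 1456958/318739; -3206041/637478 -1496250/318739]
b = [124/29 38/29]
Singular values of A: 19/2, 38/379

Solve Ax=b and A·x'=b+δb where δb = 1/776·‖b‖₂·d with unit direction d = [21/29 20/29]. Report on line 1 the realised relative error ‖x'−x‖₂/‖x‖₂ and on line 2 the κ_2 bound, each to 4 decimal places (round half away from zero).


largest singular value 19/2, smallest 38/379
condition number: (19/2) ÷ (38/379) = 94.7500
bound on ‖Δx‖/‖x‖: κ·ε = 94.7500·1/776 = 0.1221
solve Ax = b  →  x = [-27.3612 29.0345]
2-norm of b is 4.4721; of x, 39.8953
δb = ε·‖b‖·d = [0.0042 0.0040]; solving A·Δx = δb gives ‖Δx‖ = 0.0575
realised ‖Δx‖/‖x‖ = 0.0014
tightness: 0.0014 against a bound of 0.1221 (unrounded ratio ≈ 0.0118)

0.0014
0.1221


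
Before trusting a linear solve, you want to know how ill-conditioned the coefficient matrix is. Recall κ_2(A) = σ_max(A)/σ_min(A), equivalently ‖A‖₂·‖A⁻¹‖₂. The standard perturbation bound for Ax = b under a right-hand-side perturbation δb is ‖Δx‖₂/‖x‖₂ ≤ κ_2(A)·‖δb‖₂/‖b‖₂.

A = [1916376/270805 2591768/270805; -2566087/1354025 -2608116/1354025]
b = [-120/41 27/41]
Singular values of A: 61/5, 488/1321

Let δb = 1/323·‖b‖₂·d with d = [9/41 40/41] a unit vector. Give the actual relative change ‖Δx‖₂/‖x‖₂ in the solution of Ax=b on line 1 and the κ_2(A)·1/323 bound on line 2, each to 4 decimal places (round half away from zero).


0.1022
0.1022

σ_max = 61/5, σ_min = 488/1321
κ = σ_max/σ_min = (61/5)/(488/1321) = 33.0250
κ_2(A)·‖δb‖/‖b‖ = 0.1022
solve Ax = b  →  x = [-0.1475 -0.1967]
‖b‖ = 3.0000, ‖x‖ = 0.2459
δb = ε·‖b‖·d = [0.0020 0.0091]; solving A·Δx = δb gives ‖Δx‖ = 0.0251
dividing the unrounded norms, ‖Δx‖/‖x‖ = 0.1022
tightness: 0.1022 against a bound of 0.1022; the bound is attained (ratio 1)


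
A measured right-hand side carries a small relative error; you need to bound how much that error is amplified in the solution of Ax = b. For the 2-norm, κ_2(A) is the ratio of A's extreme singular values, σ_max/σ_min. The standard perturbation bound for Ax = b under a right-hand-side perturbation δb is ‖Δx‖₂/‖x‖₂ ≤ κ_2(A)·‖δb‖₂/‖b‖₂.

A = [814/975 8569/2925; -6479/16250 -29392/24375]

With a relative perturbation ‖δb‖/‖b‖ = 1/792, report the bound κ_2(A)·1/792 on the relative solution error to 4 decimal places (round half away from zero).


0.0852

AᵀA = [12037201/14062500 30866374/10546875; 30866374/10546875 317558329/31640625]; tr = 2205709/202500, det = 14641/562500
solving λ² − 2205709/202500·λ + 14641/562500 = 0 gives λ = 1089/100, 121/50625
σ_max=√(1089/100)=(33/10), σ_min=√(121/50625)=(11/225) → κ = 67.5000
perturbation bound = 67.5000·1/792 = 0.0852


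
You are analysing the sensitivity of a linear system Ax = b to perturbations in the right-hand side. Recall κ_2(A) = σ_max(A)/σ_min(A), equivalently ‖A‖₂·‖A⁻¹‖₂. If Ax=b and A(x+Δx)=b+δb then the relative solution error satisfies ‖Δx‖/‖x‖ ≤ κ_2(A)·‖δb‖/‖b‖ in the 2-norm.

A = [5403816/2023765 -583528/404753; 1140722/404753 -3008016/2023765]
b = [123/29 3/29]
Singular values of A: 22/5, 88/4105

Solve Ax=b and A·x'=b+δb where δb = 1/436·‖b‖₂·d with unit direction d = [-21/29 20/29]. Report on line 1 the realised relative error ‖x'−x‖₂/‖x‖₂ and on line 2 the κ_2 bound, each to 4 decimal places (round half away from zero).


0.0032
0.4708

from the listed singular values, σ₁ = 22/5, σ_n = 88/4105
κ = σ_max/σ_min = (22/5)/(88/4105) = 205.2500
bound on ‖Δx‖/‖x‖: κ·ε = 205.2500·1/436 = 0.4708
solve Ax = b  →  x = [-65.2540 -123.8001]
2-norm of b is 4.2426; of x, 139.9448
re-solving with b+δb shifts x by Δx of norm 0.4539
relative error = 0.0032
tightness: 0.0032 against a bound of 0.4708 (unrounded ratio ≈ 0.0069)


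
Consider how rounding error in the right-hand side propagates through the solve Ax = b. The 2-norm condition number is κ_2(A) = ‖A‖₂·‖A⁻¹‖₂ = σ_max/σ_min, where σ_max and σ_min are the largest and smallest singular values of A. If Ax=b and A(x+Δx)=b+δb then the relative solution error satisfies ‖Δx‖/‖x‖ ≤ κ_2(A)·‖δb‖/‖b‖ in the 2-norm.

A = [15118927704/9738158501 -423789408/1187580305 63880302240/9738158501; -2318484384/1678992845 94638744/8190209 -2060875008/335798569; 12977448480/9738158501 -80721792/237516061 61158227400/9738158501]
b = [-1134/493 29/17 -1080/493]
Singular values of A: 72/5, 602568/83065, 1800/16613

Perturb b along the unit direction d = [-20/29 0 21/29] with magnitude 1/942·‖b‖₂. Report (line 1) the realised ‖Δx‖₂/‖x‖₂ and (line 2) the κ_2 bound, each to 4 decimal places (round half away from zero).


0.1022
0.1411

from the listed singular values, σ₁ = 72/5, σ_n = 1800/16613
κ_2(A) = (72/5) / (1800/16613) = 132.9040
worst-case relative error ≤ 132.9040 × 1/942 = 0.1411
solve Ax = b  →  x = [-0.0754 -0.0393 -0.3350]
‖b‖₂ = 3.6056 and ‖x‖₂ = 0.3456
with δb = [-0.0026 0.0000 0.0028], A·Δx = δb → ‖Δx‖ = 0.0353
relative error = 0.1022
realised/bound (from unrounded values) ≈ 0.7246


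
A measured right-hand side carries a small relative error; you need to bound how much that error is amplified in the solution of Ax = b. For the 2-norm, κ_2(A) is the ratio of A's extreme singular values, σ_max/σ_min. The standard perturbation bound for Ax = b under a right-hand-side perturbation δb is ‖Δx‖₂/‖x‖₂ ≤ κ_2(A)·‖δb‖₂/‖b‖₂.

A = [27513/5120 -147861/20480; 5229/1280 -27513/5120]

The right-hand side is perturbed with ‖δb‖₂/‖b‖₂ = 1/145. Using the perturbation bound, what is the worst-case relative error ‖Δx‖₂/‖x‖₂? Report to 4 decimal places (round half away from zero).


M = AᵀA = [47777769/1048576 -254797893/4194304; -254797893/4194304 1358972721/16777216]. tr(M)=2123417025/16777216, det(M)=102515625/268435456
char-poly roots: 2025/16 and 50625/16777216
κ = σ_max/σ_min = (45/4)/(225/4096) = 204.8000
bound on ‖Δx‖/‖x‖: κ·ε = 204.8000·1/145 = 1.4124

1.4124


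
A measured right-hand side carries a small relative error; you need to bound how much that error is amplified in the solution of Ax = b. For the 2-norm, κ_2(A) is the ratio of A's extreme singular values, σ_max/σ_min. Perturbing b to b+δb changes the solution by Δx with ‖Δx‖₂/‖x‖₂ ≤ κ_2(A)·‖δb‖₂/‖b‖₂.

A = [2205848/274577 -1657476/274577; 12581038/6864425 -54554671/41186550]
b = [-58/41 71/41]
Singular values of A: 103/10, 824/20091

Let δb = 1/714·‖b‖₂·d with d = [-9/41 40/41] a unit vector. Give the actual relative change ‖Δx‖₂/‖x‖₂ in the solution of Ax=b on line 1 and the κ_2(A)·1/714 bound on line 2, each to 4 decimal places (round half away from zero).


0.0016
0.3517

from the listed singular values, σ₁ = 103/10, σ_n = 824/20091
κ = σ_max/σ_min = (103/10)/(824/20091) = 251.1375
worst-case relative error ≤ 251.1375 × 1/714 = 0.3517
solve Ax = b  →  x = [29.1811 39.0699]
2-norm of b is 2.2361; of x, 48.7647
re-solving with b+δb shifts x by Δx of norm 0.0764
dividing the unrounded norms, ‖Δx‖/‖x‖ = 0.0016
realised/bound (from unrounded values) ≈ 0.0045


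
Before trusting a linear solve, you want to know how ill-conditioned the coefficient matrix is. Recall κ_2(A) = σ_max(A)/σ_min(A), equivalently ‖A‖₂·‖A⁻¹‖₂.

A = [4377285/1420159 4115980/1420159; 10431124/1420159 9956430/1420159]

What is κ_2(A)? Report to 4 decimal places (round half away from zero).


AᵀA = [757212851329/11934033049 721145404980/11934033049; 721145404980/11934033049 686815323700/11934033049]; tr = 1717037069/14190289, det = 1464100/14190289
solving λ² − 1717037069/14190289·λ + 1464100/14190289 = 0 gives λ = 121, 12100/14190289
so κ_2 = √(121 / (12100/14190289)) = 376.7000

376.7000


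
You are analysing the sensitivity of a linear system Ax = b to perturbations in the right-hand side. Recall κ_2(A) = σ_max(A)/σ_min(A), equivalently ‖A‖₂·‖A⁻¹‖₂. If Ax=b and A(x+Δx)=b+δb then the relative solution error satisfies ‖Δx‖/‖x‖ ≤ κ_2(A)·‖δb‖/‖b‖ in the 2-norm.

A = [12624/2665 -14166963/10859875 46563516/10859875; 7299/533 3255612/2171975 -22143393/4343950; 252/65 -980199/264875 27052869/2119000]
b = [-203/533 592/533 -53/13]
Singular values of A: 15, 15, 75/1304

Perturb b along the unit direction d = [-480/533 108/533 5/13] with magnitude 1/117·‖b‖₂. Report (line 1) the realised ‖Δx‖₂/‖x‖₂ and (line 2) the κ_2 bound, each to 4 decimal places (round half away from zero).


from the listed singular values, σ₁ = 15, σ_n = 75/1304
condition number: 15 ÷ (75/1304) = 260.8000
κ_2(A)·‖δb‖/‖b‖ = 2.2291
solve Ax = b  →  x = [-0.0107 -16.6143 -5.1319]
2-norm of b is 4.2426; of x, 17.3888
Δx = A⁻¹·δb where δb = 1/117·4.2426·d; ‖Δx‖ = 0.6305
dividing the unrounded norms, ‖Δx‖/‖x‖ = 0.0363
realised/bound (from unrounded values) ≈ 0.0163

0.0363
2.2291


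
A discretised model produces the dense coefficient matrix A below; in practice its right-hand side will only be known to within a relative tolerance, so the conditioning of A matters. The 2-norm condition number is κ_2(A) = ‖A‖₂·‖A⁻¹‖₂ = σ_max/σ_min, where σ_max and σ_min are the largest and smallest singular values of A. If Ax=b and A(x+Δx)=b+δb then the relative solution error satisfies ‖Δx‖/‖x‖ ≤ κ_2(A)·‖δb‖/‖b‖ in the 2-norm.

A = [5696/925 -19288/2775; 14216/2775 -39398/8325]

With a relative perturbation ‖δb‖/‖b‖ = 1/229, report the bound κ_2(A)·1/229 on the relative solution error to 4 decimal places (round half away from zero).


0.0909

M = AᵀA = [19763776/308025 -12390896/184815; -12390896/184815 196017796/2772225]. tr(M)=74778356/554445, det(M)=2897022976/69305625
solving λ² − 74778356/554445·λ + 2897022976/69305625 = 0 gives λ = 3364/25, 861184/2772225
κ_2(A) = √(λ_max/λ_min) = √((3364/25) / (861184/2772225)) = 20.8125
perturbation bound = 20.8125·1/229 = 0.0909


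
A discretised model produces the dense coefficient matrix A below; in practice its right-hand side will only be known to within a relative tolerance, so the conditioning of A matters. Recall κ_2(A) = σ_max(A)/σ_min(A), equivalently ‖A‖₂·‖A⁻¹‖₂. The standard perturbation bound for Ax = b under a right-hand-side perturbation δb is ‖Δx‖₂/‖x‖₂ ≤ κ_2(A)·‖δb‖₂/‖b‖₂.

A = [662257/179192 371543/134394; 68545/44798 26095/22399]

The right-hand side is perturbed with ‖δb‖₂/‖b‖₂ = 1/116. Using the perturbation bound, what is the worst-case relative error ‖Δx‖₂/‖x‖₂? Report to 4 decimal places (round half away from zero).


2.8519

AᵀA = [3039994121/189998656 1709972279/142498992; 1709972279/142498992 961883821/106874244]; tr = 42750088225/1709987904, det = 9765625/1709987904
λ_max, λ_min = (42750088225/1709987904 ± √1827503246842783650625/2924058631826313216)/2 = 25, 390625/1709987904
σ_max=√25=5, σ_min=√(390625/1709987904)=(625/41352) → κ = 330.8160
κ_2(A)·‖δb‖/‖b‖ = 2.8519
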